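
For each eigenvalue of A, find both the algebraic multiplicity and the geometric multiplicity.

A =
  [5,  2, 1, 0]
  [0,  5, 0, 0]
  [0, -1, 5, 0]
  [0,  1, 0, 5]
λ = 5: alg = 4, geom = 2

Step 1 — factor the characteristic polynomial to read off the algebraic multiplicities:
  χ_A(x) = (x - 5)^4

Step 2 — compute geometric multiplicities via the rank-nullity identity g(λ) = n − rank(A − λI):
  rank(A − (5)·I) = 2, so dim ker(A − (5)·I) = n − 2 = 2

Summary:
  λ = 5: algebraic multiplicity = 4, geometric multiplicity = 2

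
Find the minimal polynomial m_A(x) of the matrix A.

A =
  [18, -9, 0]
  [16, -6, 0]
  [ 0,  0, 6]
x^2 - 12*x + 36

The characteristic polynomial is χ_A(x) = (x - 6)^3, so the eigenvalues are known. The minimal polynomial is
  m_A(x) = Π_λ (x − λ)^{k_λ}
where k_λ is the size of the *largest* Jordan block for λ (equivalently, the smallest k with (A − λI)^k v = 0 for every generalised eigenvector v of λ).

  λ = 6: largest Jordan block has size 2, contributing (x − 6)^2

So m_A(x) = (x - 6)^2 = x^2 - 12*x + 36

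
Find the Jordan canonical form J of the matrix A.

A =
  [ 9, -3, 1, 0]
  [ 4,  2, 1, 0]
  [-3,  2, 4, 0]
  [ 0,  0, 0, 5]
J_3(5) ⊕ J_1(5)

The characteristic polynomial is
  det(x·I − A) = x^4 - 20*x^3 + 150*x^2 - 500*x + 625 = (x - 5)^4

Eigenvalues and multiplicities (the geometric multiplicity of λ is n − rank(A − λI), which equals the number of Jordan blocks for λ):
  λ = 5: algebraic multiplicity = 4, geometric multiplicity = 2

Determining the block sizes for each eigenvalue:
  λ = 5: with am = 4 and gm = 2, the partition is not yet determined (e.g. several partitions of 4 into 2 parts exist). Let N = A − (5)·I. Computing rank(N^1) = 2, rank(N^2) = 1, rank(N^3) = 0; the number of blocks of size ≥ j is rank(N^{j−1}) − rank(N^j), giving [2, 1, 1]. So we have 1 block(s) of size 3, 1 block(s) of size 1 → block sizes [3, 1]

Assembling the blocks gives a Jordan form
J =
  [5, 1, 0, 0]
  [0, 5, 1, 0]
  [0, 0, 5, 0]
  [0, 0, 0, 5]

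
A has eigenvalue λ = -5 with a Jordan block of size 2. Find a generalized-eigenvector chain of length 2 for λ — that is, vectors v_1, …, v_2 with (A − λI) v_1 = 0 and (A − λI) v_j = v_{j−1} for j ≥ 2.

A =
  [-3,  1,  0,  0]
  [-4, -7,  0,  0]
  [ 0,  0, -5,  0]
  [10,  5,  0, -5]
A Jordan chain for λ = -5 of length 2:
v_1 = (2, -4, 0, 10)ᵀ
v_2 = (1, 0, 0, 0)ᵀ

Let N = A − (-5)·I. We want v_2 with N^2 v_2 = 0 but N^1 v_2 ≠ 0; then v_{j-1} := N · v_j for j = 2, …, 2.

Pick v_2 = (1, 0, 0, 0)ᵀ.
Then v_1 = N · v_2 = (2, -4, 0, 10)ᵀ.

Sanity check: (A − (-5)·I) v_1 = (0, 0, 0, 0)ᵀ = 0. ✓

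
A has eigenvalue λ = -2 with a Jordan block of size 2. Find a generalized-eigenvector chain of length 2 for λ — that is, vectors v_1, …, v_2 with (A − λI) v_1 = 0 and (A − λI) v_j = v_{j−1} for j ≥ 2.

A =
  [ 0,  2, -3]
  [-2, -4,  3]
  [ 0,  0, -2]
A Jordan chain for λ = -2 of length 2:
v_1 = (2, -2, 0)ᵀ
v_2 = (1, 0, 0)ᵀ

Let N = A − (-2)·I. We want v_2 with N^2 v_2 = 0 but N^1 v_2 ≠ 0; then v_{j-1} := N · v_j for j = 2, …, 2.

Pick v_2 = (1, 0, 0)ᵀ.
Then v_1 = N · v_2 = (2, -2, 0)ᵀ.

Sanity check: (A − (-2)·I) v_1 = (0, 0, 0)ᵀ = 0. ✓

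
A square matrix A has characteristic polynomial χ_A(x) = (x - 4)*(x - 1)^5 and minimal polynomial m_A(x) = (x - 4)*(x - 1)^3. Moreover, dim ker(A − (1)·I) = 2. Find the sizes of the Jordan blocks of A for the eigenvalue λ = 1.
Block sizes for λ = 1: [3, 2]

Step 1 — from the characteristic polynomial, algebraic multiplicity of λ = 1 is 5. From dim ker(A − (1)·I) = 2, there are exactly 2 Jordan blocks for λ = 1.
Step 2 — from the minimal polynomial, the factor (x − 1)^3 tells us the largest block for λ = 1 has size 3.
Step 3 — with total size 5, 2 blocks, and largest block 3, the block sizes (in nonincreasing order) are [3, 2].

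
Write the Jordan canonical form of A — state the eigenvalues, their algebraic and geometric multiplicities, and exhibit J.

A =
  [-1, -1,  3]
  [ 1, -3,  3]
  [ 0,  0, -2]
J_2(-2) ⊕ J_1(-2)

The characteristic polynomial is
  det(x·I − A) = x^3 + 6*x^2 + 12*x + 8 = (x + 2)^3

Eigenvalues and multiplicities (the geometric multiplicity of λ is n − rank(A − λI), which equals the number of Jordan blocks for λ):
  λ = -2: algebraic multiplicity = 3, geometric multiplicity = 2

Determining the block sizes for each eigenvalue:
  λ = -2: 2 blocks summing to 3 forces exactly one block of size 2 and the rest size 1 → block sizes [2, 1]

Assembling the blocks gives a Jordan form
J =
  [-2,  1,  0]
  [ 0, -2,  0]
  [ 0,  0, -2]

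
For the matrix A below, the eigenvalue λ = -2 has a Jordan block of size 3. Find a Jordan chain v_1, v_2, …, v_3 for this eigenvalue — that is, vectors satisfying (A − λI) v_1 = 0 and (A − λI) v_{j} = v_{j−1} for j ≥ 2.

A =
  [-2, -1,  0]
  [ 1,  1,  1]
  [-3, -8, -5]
A Jordan chain for λ = -2 of length 3:
v_1 = (-1, 0, 1)ᵀ
v_2 = (0, 1, -3)ᵀ
v_3 = (1, 0, 0)ᵀ

Let N = A − (-2)·I. We want v_3 with N^3 v_3 = 0 but N^2 v_3 ≠ 0; then v_{j-1} := N · v_j for j = 3, …, 2.

Pick v_3 = (1, 0, 0)ᵀ.
Then v_2 = N · v_3 = (0, 1, -3)ᵀ.
Then v_1 = N · v_2 = (-1, 0, 1)ᵀ.

Sanity check: (A − (-2)·I) v_1 = (0, 0, 0)ᵀ = 0. ✓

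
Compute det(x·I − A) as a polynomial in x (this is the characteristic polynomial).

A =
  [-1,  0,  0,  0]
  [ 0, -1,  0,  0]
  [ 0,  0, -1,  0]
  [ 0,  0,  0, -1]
x^4 + 4*x^3 + 6*x^2 + 4*x + 1

Expanding det(x·I − A) (e.g. by cofactor expansion or by noting that A is similar to its Jordan form J, which has the same characteristic polynomial as A) gives
  χ_A(x) = x^4 + 4*x^3 + 6*x^2 + 4*x + 1
which factors as (x + 1)^4. The eigenvalues (with algebraic multiplicities) are λ = -1 with multiplicity 4.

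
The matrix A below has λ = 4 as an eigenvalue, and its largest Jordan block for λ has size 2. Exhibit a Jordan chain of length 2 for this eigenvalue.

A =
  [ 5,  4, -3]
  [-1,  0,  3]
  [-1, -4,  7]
A Jordan chain for λ = 4 of length 2:
v_1 = (1, -1, -1)ᵀ
v_2 = (1, 0, 0)ᵀ

Let N = A − (4)·I. We want v_2 with N^2 v_2 = 0 but N^1 v_2 ≠ 0; then v_{j-1} := N · v_j for j = 2, …, 2.

Pick v_2 = (1, 0, 0)ᵀ.
Then v_1 = N · v_2 = (1, -1, -1)ᵀ.

Sanity check: (A − (4)·I) v_1 = (0, 0, 0)ᵀ = 0. ✓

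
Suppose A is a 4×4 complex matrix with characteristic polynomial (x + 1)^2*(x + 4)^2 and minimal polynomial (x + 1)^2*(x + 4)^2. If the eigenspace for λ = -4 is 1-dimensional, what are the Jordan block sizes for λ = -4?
Block sizes for λ = -4: [2]

Step 1 — from the characteristic polynomial, algebraic multiplicity of λ = -4 is 2. From dim ker(A − (-4)·I) = 1, there are exactly 1 Jordan blocks for λ = -4.
Step 2 — from the minimal polynomial, the factor (x + 4)^2 tells us the largest block for λ = -4 has size 2.
Step 3 — with total size 2, 1 blocks, and largest block 2, the block sizes (in nonincreasing order) are [2].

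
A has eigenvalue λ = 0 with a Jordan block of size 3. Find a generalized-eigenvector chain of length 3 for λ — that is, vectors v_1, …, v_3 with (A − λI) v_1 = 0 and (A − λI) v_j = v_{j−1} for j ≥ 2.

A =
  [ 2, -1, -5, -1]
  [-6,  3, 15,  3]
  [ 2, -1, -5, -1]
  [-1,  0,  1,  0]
A Jordan chain for λ = 0 of length 3:
v_1 = (1, -3, 1, 0)ᵀ
v_2 = (2, -6, 2, -1)ᵀ
v_3 = (1, 0, 0, 0)ᵀ

Let N = A − (0)·I. We want v_3 with N^3 v_3 = 0 but N^2 v_3 ≠ 0; then v_{j-1} := N · v_j for j = 3, …, 2.

Pick v_3 = (1, 0, 0, 0)ᵀ.
Then v_2 = N · v_3 = (2, -6, 2, -1)ᵀ.
Then v_1 = N · v_2 = (1, -3, 1, 0)ᵀ.

Sanity check: (A − (0)·I) v_1 = (0, 0, 0, 0)ᵀ = 0. ✓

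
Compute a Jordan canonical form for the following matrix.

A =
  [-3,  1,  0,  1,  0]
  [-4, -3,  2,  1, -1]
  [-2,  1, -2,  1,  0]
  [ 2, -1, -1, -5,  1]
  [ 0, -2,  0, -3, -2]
J_3(-3) ⊕ J_2(-3)

The characteristic polynomial is
  det(x·I − A) = x^5 + 15*x^4 + 90*x^3 + 270*x^2 + 405*x + 243 = (x + 3)^5

Eigenvalues and multiplicities (the geometric multiplicity of λ is n − rank(A − λI), which equals the number of Jordan blocks for λ):
  λ = -3: algebraic multiplicity = 5, geometric multiplicity = 2

Determining the block sizes for each eigenvalue:
  λ = -3: with am = 5 and gm = 2, the partition is not yet determined (e.g. several partitions of 5 into 2 parts exist). Let N = A − (-3)·I. Computing rank(N^1) = 3, rank(N^2) = 1, rank(N^3) = 0; the number of blocks of size ≥ j is rank(N^{j−1}) − rank(N^j), giving [2, 2, 1]. So we have 1 block(s) of size 3, 1 block(s) of size 2 → block sizes [3, 2]

Assembling the blocks gives a Jordan form
J =
  [-3,  1,  0,  0,  0]
  [ 0, -3,  1,  0,  0]
  [ 0,  0, -3,  0,  0]
  [ 0,  0,  0, -3,  1]
  [ 0,  0,  0,  0, -3]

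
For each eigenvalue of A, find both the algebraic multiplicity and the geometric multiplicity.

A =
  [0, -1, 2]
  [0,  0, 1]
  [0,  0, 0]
λ = 0: alg = 3, geom = 1

Step 1 — factor the characteristic polynomial to read off the algebraic multiplicities:
  χ_A(x) = x^3

Step 2 — compute geometric multiplicities via the rank-nullity identity g(λ) = n − rank(A − λI):
  rank(A − (0)·I) = 2, so dim ker(A − (0)·I) = n − 2 = 1

Summary:
  λ = 0: algebraic multiplicity = 3, geometric multiplicity = 1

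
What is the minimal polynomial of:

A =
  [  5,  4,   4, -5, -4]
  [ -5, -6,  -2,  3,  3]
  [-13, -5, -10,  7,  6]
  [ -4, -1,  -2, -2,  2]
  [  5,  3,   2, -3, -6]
x^4 + 15*x^3 + 84*x^2 + 208*x + 192

The characteristic polynomial is χ_A(x) = (x + 3)*(x + 4)^4, so the eigenvalues are known. The minimal polynomial is
  m_A(x) = Π_λ (x − λ)^{k_λ}
where k_λ is the size of the *largest* Jordan block for λ (equivalently, the smallest k with (A − λI)^k v = 0 for every generalised eigenvector v of λ).

  λ = -4: largest Jordan block has size 3, contributing (x + 4)^3
  λ = -3: largest Jordan block has size 1, contributing (x + 3)

So m_A(x) = (x + 3)*(x + 4)^3 = x^4 + 15*x^3 + 84*x^2 + 208*x + 192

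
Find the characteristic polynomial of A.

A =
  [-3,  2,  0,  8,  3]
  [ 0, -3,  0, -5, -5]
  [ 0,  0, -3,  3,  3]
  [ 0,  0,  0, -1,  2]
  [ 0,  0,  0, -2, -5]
x^5 + 15*x^4 + 90*x^3 + 270*x^2 + 405*x + 243

Expanding det(x·I − A) (e.g. by cofactor expansion or by noting that A is similar to its Jordan form J, which has the same characteristic polynomial as A) gives
  χ_A(x) = x^5 + 15*x^4 + 90*x^3 + 270*x^2 + 405*x + 243
which factors as (x + 3)^5. The eigenvalues (with algebraic multiplicities) are λ = -3 with multiplicity 5.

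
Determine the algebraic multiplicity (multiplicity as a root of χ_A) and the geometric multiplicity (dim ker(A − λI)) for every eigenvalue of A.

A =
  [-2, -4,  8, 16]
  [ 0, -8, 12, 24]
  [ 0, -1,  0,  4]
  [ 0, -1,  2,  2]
λ = -2: alg = 4, geom = 3

Step 1 — factor the characteristic polynomial to read off the algebraic multiplicities:
  χ_A(x) = (x + 2)^4

Step 2 — compute geometric multiplicities via the rank-nullity identity g(λ) = n − rank(A − λI):
  rank(A − (-2)·I) = 1, so dim ker(A − (-2)·I) = n − 1 = 3

Summary:
  λ = -2: algebraic multiplicity = 4, geometric multiplicity = 3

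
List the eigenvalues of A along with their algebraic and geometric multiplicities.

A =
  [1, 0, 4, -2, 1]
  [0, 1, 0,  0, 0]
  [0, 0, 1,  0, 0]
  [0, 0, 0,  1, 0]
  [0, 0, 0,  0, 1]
λ = 1: alg = 5, geom = 4

Step 1 — factor the characteristic polynomial to read off the algebraic multiplicities:
  χ_A(x) = (x - 1)^5

Step 2 — compute geometric multiplicities via the rank-nullity identity g(λ) = n − rank(A − λI):
  rank(A − (1)·I) = 1, so dim ker(A − (1)·I) = n − 1 = 4

Summary:
  λ = 1: algebraic multiplicity = 5, geometric multiplicity = 4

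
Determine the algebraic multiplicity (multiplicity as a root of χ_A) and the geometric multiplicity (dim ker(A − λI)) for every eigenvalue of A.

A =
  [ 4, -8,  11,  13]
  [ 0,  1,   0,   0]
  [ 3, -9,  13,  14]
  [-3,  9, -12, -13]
λ = 1: alg = 3, geom = 2; λ = 2: alg = 1, geom = 1

Step 1 — factor the characteristic polynomial to read off the algebraic multiplicities:
  χ_A(x) = (x - 2)*(x - 1)^3

Step 2 — compute geometric multiplicities via the rank-nullity identity g(λ) = n − rank(A − λI):
  rank(A − (1)·I) = 2, so dim ker(A − (1)·I) = n − 2 = 2
  rank(A − (2)·I) = 3, so dim ker(A − (2)·I) = n − 3 = 1

Summary:
  λ = 1: algebraic multiplicity = 3, geometric multiplicity = 2
  λ = 2: algebraic multiplicity = 1, geometric multiplicity = 1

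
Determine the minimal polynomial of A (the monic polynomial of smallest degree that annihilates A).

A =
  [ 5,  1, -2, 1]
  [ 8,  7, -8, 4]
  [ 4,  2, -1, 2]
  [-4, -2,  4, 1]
x^2 - 6*x + 9

The characteristic polynomial is χ_A(x) = (x - 3)^4, so the eigenvalues are known. The minimal polynomial is
  m_A(x) = Π_λ (x − λ)^{k_λ}
where k_λ is the size of the *largest* Jordan block for λ (equivalently, the smallest k with (A − λI)^k v = 0 for every generalised eigenvector v of λ).

  λ = 3: largest Jordan block has size 2, contributing (x − 3)^2

So m_A(x) = (x - 3)^2 = x^2 - 6*x + 9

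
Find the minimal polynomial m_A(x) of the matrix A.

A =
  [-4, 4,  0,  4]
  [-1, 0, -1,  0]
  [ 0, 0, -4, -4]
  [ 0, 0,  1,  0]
x^2 + 4*x + 4

The characteristic polynomial is χ_A(x) = (x + 2)^4, so the eigenvalues are known. The minimal polynomial is
  m_A(x) = Π_λ (x − λ)^{k_λ}
where k_λ is the size of the *largest* Jordan block for λ (equivalently, the smallest k with (A − λI)^k v = 0 for every generalised eigenvector v of λ).

  λ = -2: largest Jordan block has size 2, contributing (x + 2)^2

So m_A(x) = (x + 2)^2 = x^2 + 4*x + 4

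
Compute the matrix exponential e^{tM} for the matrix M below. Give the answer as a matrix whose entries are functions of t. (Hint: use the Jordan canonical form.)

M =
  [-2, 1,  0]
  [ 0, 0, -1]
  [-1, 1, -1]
e^{tM} =
  [t^2*exp(-t)/2 - t*exp(-t) + exp(-t), t*exp(-t), -t^2*exp(-t)/2]
  [t^2*exp(-t)/2, t*exp(-t) + exp(-t), -t^2*exp(-t)/2 - t*exp(-t)]
  [t^2*exp(-t)/2 - t*exp(-t), t*exp(-t), -t^2*exp(-t)/2 + exp(-t)]

Strategy: write M = P · J · P⁻¹ where J is a Jordan canonical form, so e^{tM} = P · e^{tJ} · P⁻¹, and e^{tJ} can be computed block-by-block.

M has Jordan form
J =
  [-1,  1,  0]
  [ 0, -1,  1]
  [ 0,  0, -1]
(up to reordering of blocks).

Per-block formulas:
  For a 3×3 Jordan block J_3(-1): exp(t · J_3(-1)) = e^(-1t)·(I + t·N + (t^2/2)·N^2), where N is the 3×3 nilpotent shift.

After assembling e^{tJ} and conjugating by P, we get:

e^{tM} =
  [t^2*exp(-t)/2 - t*exp(-t) + exp(-t), t*exp(-t), -t^2*exp(-t)/2]
  [t^2*exp(-t)/2, t*exp(-t) + exp(-t), -t^2*exp(-t)/2 - t*exp(-t)]
  [t^2*exp(-t)/2 - t*exp(-t), t*exp(-t), -t^2*exp(-t)/2 + exp(-t)]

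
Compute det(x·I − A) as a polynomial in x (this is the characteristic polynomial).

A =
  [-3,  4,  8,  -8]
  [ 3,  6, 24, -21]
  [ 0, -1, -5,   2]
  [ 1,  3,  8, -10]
x^4 + 12*x^3 + 54*x^2 + 108*x + 81

Expanding det(x·I − A) (e.g. by cofactor expansion or by noting that A is similar to its Jordan form J, which has the same characteristic polynomial as A) gives
  χ_A(x) = x^4 + 12*x^3 + 54*x^2 + 108*x + 81
which factors as (x + 3)^4. The eigenvalues (with algebraic multiplicities) are λ = -3 with multiplicity 4.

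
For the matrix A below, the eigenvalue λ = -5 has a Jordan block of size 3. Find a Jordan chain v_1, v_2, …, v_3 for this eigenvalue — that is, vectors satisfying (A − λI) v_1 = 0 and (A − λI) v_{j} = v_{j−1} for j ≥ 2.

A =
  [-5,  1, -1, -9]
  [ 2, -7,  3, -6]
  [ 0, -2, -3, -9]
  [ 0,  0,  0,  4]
A Jordan chain for λ = -5 of length 3:
v_1 = (2, -4, -4, 0)ᵀ
v_2 = (0, 2, 0, 0)ᵀ
v_3 = (1, 0, 0, 0)ᵀ

Let N = A − (-5)·I. We want v_3 with N^3 v_3 = 0 but N^2 v_3 ≠ 0; then v_{j-1} := N · v_j for j = 3, …, 2.

Pick v_3 = (1, 0, 0, 0)ᵀ.
Then v_2 = N · v_3 = (0, 2, 0, 0)ᵀ.
Then v_1 = N · v_2 = (2, -4, -4, 0)ᵀ.

Sanity check: (A − (-5)·I) v_1 = (0, 0, 0, 0)ᵀ = 0. ✓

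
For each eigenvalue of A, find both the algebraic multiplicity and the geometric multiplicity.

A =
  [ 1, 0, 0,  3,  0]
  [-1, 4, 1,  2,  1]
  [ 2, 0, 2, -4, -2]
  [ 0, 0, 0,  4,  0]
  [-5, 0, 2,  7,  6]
λ = 1: alg = 1, geom = 1; λ = 4: alg = 4, geom = 3

Step 1 — factor the characteristic polynomial to read off the algebraic multiplicities:
  χ_A(x) = (x - 4)^4*(x - 1)

Step 2 — compute geometric multiplicities via the rank-nullity identity g(λ) = n − rank(A − λI):
  rank(A − (1)·I) = 4, so dim ker(A − (1)·I) = n − 4 = 1
  rank(A − (4)·I) = 2, so dim ker(A − (4)·I) = n − 2 = 3

Summary:
  λ = 1: algebraic multiplicity = 1, geometric multiplicity = 1
  λ = 4: algebraic multiplicity = 4, geometric multiplicity = 3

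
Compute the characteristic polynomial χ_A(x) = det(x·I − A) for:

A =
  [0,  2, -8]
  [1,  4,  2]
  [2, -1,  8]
x^3 - 12*x^2 + 48*x - 64

Expanding det(x·I − A) (e.g. by cofactor expansion or by noting that A is similar to its Jordan form J, which has the same characteristic polynomial as A) gives
  χ_A(x) = x^3 - 12*x^2 + 48*x - 64
which factors as (x - 4)^3. The eigenvalues (with algebraic multiplicities) are λ = 4 with multiplicity 3.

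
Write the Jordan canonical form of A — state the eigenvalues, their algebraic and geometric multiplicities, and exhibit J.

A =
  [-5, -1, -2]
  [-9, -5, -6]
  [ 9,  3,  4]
J_2(-2) ⊕ J_1(-2)

The characteristic polynomial is
  det(x·I − A) = x^3 + 6*x^2 + 12*x + 8 = (x + 2)^3

Eigenvalues and multiplicities (the geometric multiplicity of λ is n − rank(A − λI), which equals the number of Jordan blocks for λ):
  λ = -2: algebraic multiplicity = 3, geometric multiplicity = 2

Determining the block sizes for each eigenvalue:
  λ = -2: 2 blocks summing to 3 forces exactly one block of size 2 and the rest size 1 → block sizes [2, 1]

Assembling the blocks gives a Jordan form
J =
  [-2,  1,  0]
  [ 0, -2,  0]
  [ 0,  0, -2]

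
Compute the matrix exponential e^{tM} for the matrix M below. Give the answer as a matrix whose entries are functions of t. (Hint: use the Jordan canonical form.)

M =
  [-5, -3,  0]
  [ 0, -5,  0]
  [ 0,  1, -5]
e^{tM} =
  [exp(-5*t), -3*t*exp(-5*t), 0]
  [0, exp(-5*t), 0]
  [0, t*exp(-5*t), exp(-5*t)]

Strategy: write M = P · J · P⁻¹ where J is a Jordan canonical form, so e^{tM} = P · e^{tJ} · P⁻¹, and e^{tJ} can be computed block-by-block.

M has Jordan form
J =
  [-5,  1,  0]
  [ 0, -5,  0]
  [ 0,  0, -5]
(up to reordering of blocks).

Per-block formulas:
  For a 2×2 Jordan block J_2(-5): exp(t · J_2(-5)) = e^(-5t)·(I + t·N), where N is the 2×2 nilpotent shift.
  For a 1×1 block at λ = -5: exp(t · [-5]) = [e^(-5t)].

After assembling e^{tJ} and conjugating by P, we get:

e^{tM} =
  [exp(-5*t), -3*t*exp(-5*t), 0]
  [0, exp(-5*t), 0]
  [0, t*exp(-5*t), exp(-5*t)]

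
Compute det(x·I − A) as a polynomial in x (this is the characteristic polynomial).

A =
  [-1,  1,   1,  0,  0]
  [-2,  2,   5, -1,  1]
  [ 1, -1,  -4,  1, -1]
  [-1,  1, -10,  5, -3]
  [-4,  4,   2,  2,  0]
x^5 - 2*x^4

Expanding det(x·I − A) (e.g. by cofactor expansion or by noting that A is similar to its Jordan form J, which has the same characteristic polynomial as A) gives
  χ_A(x) = x^5 - 2*x^4
which factors as x^4*(x - 2). The eigenvalues (with algebraic multiplicities) are λ = 0 with multiplicity 4, λ = 2 with multiplicity 1.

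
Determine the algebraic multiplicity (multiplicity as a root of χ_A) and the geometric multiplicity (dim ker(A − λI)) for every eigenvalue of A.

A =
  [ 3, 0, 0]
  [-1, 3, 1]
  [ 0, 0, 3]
λ = 3: alg = 3, geom = 2

Step 1 — factor the characteristic polynomial to read off the algebraic multiplicities:
  χ_A(x) = (x - 3)^3

Step 2 — compute geometric multiplicities via the rank-nullity identity g(λ) = n − rank(A − λI):
  rank(A − (3)·I) = 1, so dim ker(A − (3)·I) = n − 1 = 2

Summary:
  λ = 3: algebraic multiplicity = 3, geometric multiplicity = 2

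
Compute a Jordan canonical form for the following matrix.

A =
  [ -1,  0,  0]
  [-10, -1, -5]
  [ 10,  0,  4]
J_1(-1) ⊕ J_1(-1) ⊕ J_1(4)

The characteristic polynomial is
  det(x·I − A) = x^3 - 2*x^2 - 7*x - 4 = (x - 4)*(x + 1)^2

Eigenvalues and multiplicities (the geometric multiplicity of λ is n − rank(A − λI), which equals the number of Jordan blocks for λ):
  λ = -1: algebraic multiplicity = 2, geometric multiplicity = 2
  λ = 4: algebraic multiplicity = 1, geometric multiplicity = 1

Determining the block sizes for each eigenvalue:
  λ = -1: gm = am = 2, so every block has size 1 → block sizes [1, 1]
  λ = 4: one block (gm = 1), so the single block has size am = 1 → block sizes [1]

Assembling the blocks gives a Jordan form
J =
  [-1,  0, 0]
  [ 0, -1, 0]
  [ 0,  0, 4]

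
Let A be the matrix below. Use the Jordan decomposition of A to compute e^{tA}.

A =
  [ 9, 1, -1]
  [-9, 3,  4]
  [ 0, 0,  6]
e^{tA} =
  [3*t*exp(6*t) + exp(6*t), t*exp(6*t), t^2*exp(6*t)/2 - t*exp(6*t)]
  [-9*t*exp(6*t), -3*t*exp(6*t) + exp(6*t), -3*t^2*exp(6*t)/2 + 4*t*exp(6*t)]
  [0, 0, exp(6*t)]

Strategy: write A = P · J · P⁻¹ where J is a Jordan canonical form, so e^{tA} = P · e^{tJ} · P⁻¹, and e^{tJ} can be computed block-by-block.

A has Jordan form
J =
  [6, 1, 0]
  [0, 6, 1]
  [0, 0, 6]
(up to reordering of blocks).

Per-block formulas:
  For a 3×3 Jordan block J_3(6): exp(t · J_3(6)) = e^(6t)·(I + t·N + (t^2/2)·N^2), where N is the 3×3 nilpotent shift.

After assembling e^{tJ} and conjugating by P, we get:

e^{tA} =
  [3*t*exp(6*t) + exp(6*t), t*exp(6*t), t^2*exp(6*t)/2 - t*exp(6*t)]
  [-9*t*exp(6*t), -3*t*exp(6*t) + exp(6*t), -3*t^2*exp(6*t)/2 + 4*t*exp(6*t)]
  [0, 0, exp(6*t)]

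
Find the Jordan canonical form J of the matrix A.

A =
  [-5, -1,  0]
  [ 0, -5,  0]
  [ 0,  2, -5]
J_2(-5) ⊕ J_1(-5)

The characteristic polynomial is
  det(x·I − A) = x^3 + 15*x^2 + 75*x + 125 = (x + 5)^3

Eigenvalues and multiplicities (the geometric multiplicity of λ is n − rank(A − λI), which equals the number of Jordan blocks for λ):
  λ = -5: algebraic multiplicity = 3, geometric multiplicity = 2

Determining the block sizes for each eigenvalue:
  λ = -5: 2 blocks summing to 3 forces exactly one block of size 2 and the rest size 1 → block sizes [2, 1]

Assembling the blocks gives a Jordan form
J =
  [-5,  1,  0]
  [ 0, -5,  0]
  [ 0,  0, -5]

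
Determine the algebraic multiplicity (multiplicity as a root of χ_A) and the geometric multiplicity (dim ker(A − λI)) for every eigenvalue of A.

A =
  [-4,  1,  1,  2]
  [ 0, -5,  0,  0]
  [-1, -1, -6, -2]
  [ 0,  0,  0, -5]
λ = -5: alg = 4, geom = 3

Step 1 — factor the characteristic polynomial to read off the algebraic multiplicities:
  χ_A(x) = (x + 5)^4

Step 2 — compute geometric multiplicities via the rank-nullity identity g(λ) = n − rank(A − λI):
  rank(A − (-5)·I) = 1, so dim ker(A − (-5)·I) = n − 1 = 3

Summary:
  λ = -5: algebraic multiplicity = 4, geometric multiplicity = 3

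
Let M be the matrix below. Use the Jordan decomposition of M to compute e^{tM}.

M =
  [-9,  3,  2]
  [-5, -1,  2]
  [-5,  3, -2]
e^{tM} =
  [-5*t*exp(-4*t) + exp(-4*t), 3*t*exp(-4*t), 2*t*exp(-4*t)]
  [-5*t*exp(-4*t), 3*t*exp(-4*t) + exp(-4*t), 2*t*exp(-4*t)]
  [-5*t*exp(-4*t), 3*t*exp(-4*t), 2*t*exp(-4*t) + exp(-4*t)]

Strategy: write M = P · J · P⁻¹ where J is a Jordan canonical form, so e^{tM} = P · e^{tJ} · P⁻¹, and e^{tJ} can be computed block-by-block.

M has Jordan form
J =
  [-4,  1,  0]
  [ 0, -4,  0]
  [ 0,  0, -4]
(up to reordering of blocks).

Per-block formulas:
  For a 1×1 block at λ = -4: exp(t · [-4]) = [e^(-4t)].
  For a 2×2 Jordan block J_2(-4): exp(t · J_2(-4)) = e^(-4t)·(I + t·N), where N is the 2×2 nilpotent shift.

After assembling e^{tJ} and conjugating by P, we get:

e^{tM} =
  [-5*t*exp(-4*t) + exp(-4*t), 3*t*exp(-4*t), 2*t*exp(-4*t)]
  [-5*t*exp(-4*t), 3*t*exp(-4*t) + exp(-4*t), 2*t*exp(-4*t)]
  [-5*t*exp(-4*t), 3*t*exp(-4*t), 2*t*exp(-4*t) + exp(-4*t)]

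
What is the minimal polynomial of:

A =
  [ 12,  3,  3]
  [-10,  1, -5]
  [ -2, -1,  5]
x^2 - 12*x + 36

The characteristic polynomial is χ_A(x) = (x - 6)^3, so the eigenvalues are known. The minimal polynomial is
  m_A(x) = Π_λ (x − λ)^{k_λ}
where k_λ is the size of the *largest* Jordan block for λ (equivalently, the smallest k with (A − λI)^k v = 0 for every generalised eigenvector v of λ).

  λ = 6: largest Jordan block has size 2, contributing (x − 6)^2

So m_A(x) = (x - 6)^2 = x^2 - 12*x + 36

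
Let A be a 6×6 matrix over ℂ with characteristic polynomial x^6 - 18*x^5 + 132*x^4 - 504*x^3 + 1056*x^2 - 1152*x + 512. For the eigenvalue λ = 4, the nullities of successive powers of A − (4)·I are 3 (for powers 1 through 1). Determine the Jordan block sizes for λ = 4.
Block sizes for λ = 4: [1, 1, 1]

From the dimensions of kernels of powers, the number of Jordan blocks of size at least j is d_j − d_{j−1} where d_j = dim ker(N^j) (with d_0 = 0). Computing the differences gives [3].
The number of blocks of size exactly k is (#blocks of size ≥ k) − (#blocks of size ≥ k + 1), so the partition is: 3 block(s) of size 1.
In nonincreasing order the block sizes are [1, 1, 1].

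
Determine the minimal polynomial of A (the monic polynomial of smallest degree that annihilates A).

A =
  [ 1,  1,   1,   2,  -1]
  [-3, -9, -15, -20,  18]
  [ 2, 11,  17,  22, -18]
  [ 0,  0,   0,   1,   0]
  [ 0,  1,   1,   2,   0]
x^4 - 9*x^3 + 21*x^2 - 19*x + 6

The characteristic polynomial is χ_A(x) = (x - 6)*(x - 1)^4, so the eigenvalues are known. The minimal polynomial is
  m_A(x) = Π_λ (x − λ)^{k_λ}
where k_λ is the size of the *largest* Jordan block for λ (equivalently, the smallest k with (A − λI)^k v = 0 for every generalised eigenvector v of λ).

  λ = 1: largest Jordan block has size 3, contributing (x − 1)^3
  λ = 6: largest Jordan block has size 1, contributing (x − 6)

So m_A(x) = (x - 6)*(x - 1)^3 = x^4 - 9*x^3 + 21*x^2 - 19*x + 6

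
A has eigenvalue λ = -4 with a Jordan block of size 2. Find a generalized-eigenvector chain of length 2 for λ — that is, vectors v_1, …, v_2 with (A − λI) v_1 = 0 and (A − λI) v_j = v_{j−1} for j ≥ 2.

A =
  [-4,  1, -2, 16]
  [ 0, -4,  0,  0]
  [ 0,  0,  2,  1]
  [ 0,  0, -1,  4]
A Jordan chain for λ = -4 of length 2:
v_1 = (1, 0, 0, 0)ᵀ
v_2 = (0, 1, 0, 0)ᵀ

Let N = A − (-4)·I. We want v_2 with N^2 v_2 = 0 but N^1 v_2 ≠ 0; then v_{j-1} := N · v_j for j = 2, …, 2.

Pick v_2 = (0, 1, 0, 0)ᵀ.
Then v_1 = N · v_2 = (1, 0, 0, 0)ᵀ.

Sanity check: (A − (-4)·I) v_1 = (0, 0, 0, 0)ᵀ = 0. ✓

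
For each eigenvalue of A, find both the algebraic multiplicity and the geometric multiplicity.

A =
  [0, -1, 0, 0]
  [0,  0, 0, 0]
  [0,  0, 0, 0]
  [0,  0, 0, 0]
λ = 0: alg = 4, geom = 3

Step 1 — factor the characteristic polynomial to read off the algebraic multiplicities:
  χ_A(x) = x^4

Step 2 — compute geometric multiplicities via the rank-nullity identity g(λ) = n − rank(A − λI):
  rank(A − (0)·I) = 1, so dim ker(A − (0)·I) = n − 1 = 3

Summary:
  λ = 0: algebraic multiplicity = 4, geometric multiplicity = 3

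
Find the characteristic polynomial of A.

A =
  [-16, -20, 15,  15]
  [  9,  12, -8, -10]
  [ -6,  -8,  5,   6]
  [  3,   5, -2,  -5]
x^4 + 4*x^3 + 6*x^2 + 4*x + 1

Expanding det(x·I − A) (e.g. by cofactor expansion or by noting that A is similar to its Jordan form J, which has the same characteristic polynomial as A) gives
  χ_A(x) = x^4 + 4*x^3 + 6*x^2 + 4*x + 1
which factors as (x + 1)^4. The eigenvalues (with algebraic multiplicities) are λ = -1 with multiplicity 4.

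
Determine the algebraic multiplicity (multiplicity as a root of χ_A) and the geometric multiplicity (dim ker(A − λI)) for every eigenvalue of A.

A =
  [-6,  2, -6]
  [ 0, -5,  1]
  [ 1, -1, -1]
λ = -4: alg = 3, geom = 1

Step 1 — factor the characteristic polynomial to read off the algebraic multiplicities:
  χ_A(x) = (x + 4)^3

Step 2 — compute geometric multiplicities via the rank-nullity identity g(λ) = n − rank(A − λI):
  rank(A − (-4)·I) = 2, so dim ker(A − (-4)·I) = n − 2 = 1

Summary:
  λ = -4: algebraic multiplicity = 3, geometric multiplicity = 1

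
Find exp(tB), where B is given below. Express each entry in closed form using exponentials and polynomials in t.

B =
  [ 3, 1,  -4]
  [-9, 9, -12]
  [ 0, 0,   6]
e^{tB} =
  [-3*t*exp(6*t) + exp(6*t), t*exp(6*t), -4*t*exp(6*t)]
  [-9*t*exp(6*t), 3*t*exp(6*t) + exp(6*t), -12*t*exp(6*t)]
  [0, 0, exp(6*t)]

Strategy: write B = P · J · P⁻¹ where J is a Jordan canonical form, so e^{tB} = P · e^{tJ} · P⁻¹, and e^{tJ} can be computed block-by-block.

B has Jordan form
J =
  [6, 1, 0]
  [0, 6, 0]
  [0, 0, 6]
(up to reordering of blocks).

Per-block formulas:
  For a 2×2 Jordan block J_2(6): exp(t · J_2(6)) = e^(6t)·(I + t·N), where N is the 2×2 nilpotent shift.
  For a 1×1 block at λ = 6: exp(t · [6]) = [e^(6t)].

After assembling e^{tJ} and conjugating by P, we get:

e^{tB} =
  [-3*t*exp(6*t) + exp(6*t), t*exp(6*t), -4*t*exp(6*t)]
  [-9*t*exp(6*t), 3*t*exp(6*t) + exp(6*t), -12*t*exp(6*t)]
  [0, 0, exp(6*t)]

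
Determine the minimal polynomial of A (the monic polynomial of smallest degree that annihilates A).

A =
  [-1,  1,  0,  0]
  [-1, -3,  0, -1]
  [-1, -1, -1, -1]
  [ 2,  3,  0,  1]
x^3 + 3*x^2 + 3*x + 1

The characteristic polynomial is χ_A(x) = (x + 1)^4, so the eigenvalues are known. The minimal polynomial is
  m_A(x) = Π_λ (x − λ)^{k_λ}
where k_λ is the size of the *largest* Jordan block for λ (equivalently, the smallest k with (A − λI)^k v = 0 for every generalised eigenvector v of λ).

  λ = -1: largest Jordan block has size 3, contributing (x + 1)^3

So m_A(x) = (x + 1)^3 = x^3 + 3*x^2 + 3*x + 1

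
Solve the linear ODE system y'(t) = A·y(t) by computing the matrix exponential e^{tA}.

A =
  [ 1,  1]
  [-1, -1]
e^{tA} =
  [t + 1, t]
  [-t, 1 - t]

Strategy: write A = P · J · P⁻¹ where J is a Jordan canonical form, so e^{tA} = P · e^{tJ} · P⁻¹, and e^{tJ} can be computed block-by-block.

A has Jordan form
J =
  [0, 1]
  [0, 0]
(up to reordering of blocks).

Per-block formulas:
  For a 2×2 Jordan block J_2(0): exp(t · J_2(0)) = e^(0t)·(I + t·N), where N is the 2×2 nilpotent shift.

After assembling e^{tJ} and conjugating by P, we get:

e^{tA} =
  [t + 1, t]
  [-t, 1 - t]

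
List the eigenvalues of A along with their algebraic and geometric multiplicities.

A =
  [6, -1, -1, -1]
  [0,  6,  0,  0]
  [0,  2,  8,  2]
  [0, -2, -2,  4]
λ = 6: alg = 4, geom = 3

Step 1 — factor the characteristic polynomial to read off the algebraic multiplicities:
  χ_A(x) = (x - 6)^4

Step 2 — compute geometric multiplicities via the rank-nullity identity g(λ) = n − rank(A − λI):
  rank(A − (6)·I) = 1, so dim ker(A − (6)·I) = n − 1 = 3

Summary:
  λ = 6: algebraic multiplicity = 4, geometric multiplicity = 3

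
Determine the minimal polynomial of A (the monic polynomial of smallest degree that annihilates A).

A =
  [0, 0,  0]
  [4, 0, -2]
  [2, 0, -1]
x^2 + x

The characteristic polynomial is χ_A(x) = x^2*(x + 1), so the eigenvalues are known. The minimal polynomial is
  m_A(x) = Π_λ (x − λ)^{k_λ}
where k_λ is the size of the *largest* Jordan block for λ (equivalently, the smallest k with (A − λI)^k v = 0 for every generalised eigenvector v of λ).

  λ = -1: largest Jordan block has size 1, contributing (x + 1)
  λ = 0: largest Jordan block has size 1, contributing (x − 0)

So m_A(x) = x*(x + 1) = x^2 + x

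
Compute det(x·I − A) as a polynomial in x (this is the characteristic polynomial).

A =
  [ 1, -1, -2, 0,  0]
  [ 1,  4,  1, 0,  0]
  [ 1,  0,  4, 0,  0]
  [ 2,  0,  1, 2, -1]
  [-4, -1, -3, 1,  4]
x^5 - 15*x^4 + 90*x^3 - 270*x^2 + 405*x - 243

Expanding det(x·I − A) (e.g. by cofactor expansion or by noting that A is similar to its Jordan form J, which has the same characteristic polynomial as A) gives
  χ_A(x) = x^5 - 15*x^4 + 90*x^3 - 270*x^2 + 405*x - 243
which factors as (x - 3)^5. The eigenvalues (with algebraic multiplicities) are λ = 3 with multiplicity 5.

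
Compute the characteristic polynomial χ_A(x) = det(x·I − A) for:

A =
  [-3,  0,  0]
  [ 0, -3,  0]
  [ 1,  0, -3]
x^3 + 9*x^2 + 27*x + 27

Expanding det(x·I − A) (e.g. by cofactor expansion or by noting that A is similar to its Jordan form J, which has the same characteristic polynomial as A) gives
  χ_A(x) = x^3 + 9*x^2 + 27*x + 27
which factors as (x + 3)^3. The eigenvalues (with algebraic multiplicities) are λ = -3 with multiplicity 3.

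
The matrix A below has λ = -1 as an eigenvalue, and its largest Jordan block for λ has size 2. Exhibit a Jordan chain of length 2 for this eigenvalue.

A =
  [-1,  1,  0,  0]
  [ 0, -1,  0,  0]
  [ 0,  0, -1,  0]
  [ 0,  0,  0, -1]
A Jordan chain for λ = -1 of length 2:
v_1 = (1, 0, 0, 0)ᵀ
v_2 = (0, 1, 0, 0)ᵀ

Let N = A − (-1)·I. We want v_2 with N^2 v_2 = 0 but N^1 v_2 ≠ 0; then v_{j-1} := N · v_j for j = 2, …, 2.

Pick v_2 = (0, 1, 0, 0)ᵀ.
Then v_1 = N · v_2 = (1, 0, 0, 0)ᵀ.

Sanity check: (A − (-1)·I) v_1 = (0, 0, 0, 0)ᵀ = 0. ✓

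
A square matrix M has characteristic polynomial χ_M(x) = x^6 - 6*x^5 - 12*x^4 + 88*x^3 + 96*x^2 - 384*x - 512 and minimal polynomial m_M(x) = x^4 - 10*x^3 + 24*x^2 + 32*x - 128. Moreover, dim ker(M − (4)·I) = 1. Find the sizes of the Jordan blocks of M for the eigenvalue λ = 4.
Block sizes for λ = 4: [3]

Step 1 — from the characteristic polynomial, algebraic multiplicity of λ = 4 is 3. From dim ker(M − (4)·I) = 1, there are exactly 1 Jordan blocks for λ = 4.
Step 2 — from the minimal polynomial, the factor (x − 4)^3 tells us the largest block for λ = 4 has size 3.
Step 3 — with total size 3, 1 blocks, and largest block 3, the block sizes (in nonincreasing order) are [3].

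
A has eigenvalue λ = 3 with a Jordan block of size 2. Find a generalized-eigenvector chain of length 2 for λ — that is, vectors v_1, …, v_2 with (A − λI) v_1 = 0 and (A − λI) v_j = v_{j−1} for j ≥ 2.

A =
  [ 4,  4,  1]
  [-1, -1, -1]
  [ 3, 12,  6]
A Jordan chain for λ = 3 of length 2:
v_1 = (1, -1, 3)ᵀ
v_2 = (1, 0, 0)ᵀ

Let N = A − (3)·I. We want v_2 with N^2 v_2 = 0 but N^1 v_2 ≠ 0; then v_{j-1} := N · v_j for j = 2, …, 2.

Pick v_2 = (1, 0, 0)ᵀ.
Then v_1 = N · v_2 = (1, -1, 3)ᵀ.

Sanity check: (A − (3)·I) v_1 = (0, 0, 0)ᵀ = 0. ✓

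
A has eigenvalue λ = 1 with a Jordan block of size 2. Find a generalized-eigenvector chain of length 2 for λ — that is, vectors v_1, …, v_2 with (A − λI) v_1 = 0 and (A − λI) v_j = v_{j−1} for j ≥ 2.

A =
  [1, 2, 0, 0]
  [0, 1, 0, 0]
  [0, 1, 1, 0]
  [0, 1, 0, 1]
A Jordan chain for λ = 1 of length 2:
v_1 = (2, 0, 1, 1)ᵀ
v_2 = (0, 1, 0, 0)ᵀ

Let N = A − (1)·I. We want v_2 with N^2 v_2 = 0 but N^1 v_2 ≠ 0; then v_{j-1} := N · v_j for j = 2, …, 2.

Pick v_2 = (0, 1, 0, 0)ᵀ.
Then v_1 = N · v_2 = (2, 0, 1, 1)ᵀ.

Sanity check: (A − (1)·I) v_1 = (0, 0, 0, 0)ᵀ = 0. ✓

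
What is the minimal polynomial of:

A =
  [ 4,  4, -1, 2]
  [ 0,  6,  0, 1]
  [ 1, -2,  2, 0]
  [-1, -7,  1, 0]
x^3 - 9*x^2 + 27*x - 27

The characteristic polynomial is χ_A(x) = (x - 3)^4, so the eigenvalues are known. The minimal polynomial is
  m_A(x) = Π_λ (x − λ)^{k_λ}
where k_λ is the size of the *largest* Jordan block for λ (equivalently, the smallest k with (A − λI)^k v = 0 for every generalised eigenvector v of λ).

  λ = 3: largest Jordan block has size 3, contributing (x − 3)^3

So m_A(x) = (x - 3)^3 = x^3 - 9*x^2 + 27*x - 27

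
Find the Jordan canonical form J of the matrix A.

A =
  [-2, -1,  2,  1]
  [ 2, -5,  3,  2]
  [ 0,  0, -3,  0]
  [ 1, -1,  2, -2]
J_3(-3) ⊕ J_1(-3)

The characteristic polynomial is
  det(x·I − A) = x^4 + 12*x^3 + 54*x^2 + 108*x + 81 = (x + 3)^4

Eigenvalues and multiplicities (the geometric multiplicity of λ is n − rank(A − λI), which equals the number of Jordan blocks for λ):
  λ = -3: algebraic multiplicity = 4, geometric multiplicity = 2

Determining the block sizes for each eigenvalue:
  λ = -3: with am = 4 and gm = 2, the partition is not yet determined (e.g. several partitions of 4 into 2 parts exist). Let N = A − (-3)·I. Computing rank(N^1) = 2, rank(N^2) = 1, rank(N^3) = 0; the number of blocks of size ≥ j is rank(N^{j−1}) − rank(N^j), giving [2, 1, 1]. So we have 1 block(s) of size 3, 1 block(s) of size 1 → block sizes [3, 1]

Assembling the blocks gives a Jordan form
J =
  [-3,  1,  0,  0]
  [ 0, -3,  1,  0]
  [ 0,  0, -3,  0]
  [ 0,  0,  0, -3]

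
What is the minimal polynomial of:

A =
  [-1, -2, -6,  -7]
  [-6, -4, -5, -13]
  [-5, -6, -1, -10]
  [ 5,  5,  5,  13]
x^4 - 7*x^3 + 9*x^2 + 27*x - 54

The characteristic polynomial is χ_A(x) = (x - 3)^3*(x + 2), so the eigenvalues are known. The minimal polynomial is
  m_A(x) = Π_λ (x − λ)^{k_λ}
where k_λ is the size of the *largest* Jordan block for λ (equivalently, the smallest k with (A − λI)^k v = 0 for every generalised eigenvector v of λ).

  λ = -2: largest Jordan block has size 1, contributing (x + 2)
  λ = 3: largest Jordan block has size 3, contributing (x − 3)^3

So m_A(x) = (x - 3)^3*(x + 2) = x^4 - 7*x^3 + 9*x^2 + 27*x - 54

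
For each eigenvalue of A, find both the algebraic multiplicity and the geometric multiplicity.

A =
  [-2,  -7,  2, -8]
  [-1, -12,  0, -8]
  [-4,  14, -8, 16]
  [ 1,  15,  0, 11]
λ = -5: alg = 2, geom = 1; λ = -4: alg = 1, geom = 1; λ = 3: alg = 1, geom = 1

Step 1 — factor the characteristic polynomial to read off the algebraic multiplicities:
  χ_A(x) = (x - 3)*(x + 4)*(x + 5)^2

Step 2 — compute geometric multiplicities via the rank-nullity identity g(λ) = n − rank(A − λI):
  rank(A − (-5)·I) = 3, so dim ker(A − (-5)·I) = n − 3 = 1
  rank(A − (-4)·I) = 3, so dim ker(A − (-4)·I) = n − 3 = 1
  rank(A − (3)·I) = 3, so dim ker(A − (3)·I) = n − 3 = 1

Summary:
  λ = -5: algebraic multiplicity = 2, geometric multiplicity = 1
  λ = -4: algebraic multiplicity = 1, geometric multiplicity = 1
  λ = 3: algebraic multiplicity = 1, geometric multiplicity = 1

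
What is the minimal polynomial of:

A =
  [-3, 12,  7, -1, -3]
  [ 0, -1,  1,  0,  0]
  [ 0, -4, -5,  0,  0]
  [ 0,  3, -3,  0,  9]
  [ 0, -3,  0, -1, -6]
x^3 + 9*x^2 + 27*x + 27

The characteristic polynomial is χ_A(x) = (x + 3)^5, so the eigenvalues are known. The minimal polynomial is
  m_A(x) = Π_λ (x − λ)^{k_λ}
where k_λ is the size of the *largest* Jordan block for λ (equivalently, the smallest k with (A − λI)^k v = 0 for every generalised eigenvector v of λ).

  λ = -3: largest Jordan block has size 3, contributing (x + 3)^3

So m_A(x) = (x + 3)^3 = x^3 + 9*x^2 + 27*x + 27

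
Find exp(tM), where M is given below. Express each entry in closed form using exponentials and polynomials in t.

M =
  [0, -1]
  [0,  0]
e^{tM} =
  [1, -t]
  [0, 1]

Strategy: write M = P · J · P⁻¹ where J is a Jordan canonical form, so e^{tM} = P · e^{tJ} · P⁻¹, and e^{tJ} can be computed block-by-block.

M has Jordan form
J =
  [0, 1]
  [0, 0]
(up to reordering of blocks).

Per-block formulas:
  For a 2×2 Jordan block J_2(0): exp(t · J_2(0)) = e^(0t)·(I + t·N), where N is the 2×2 nilpotent shift.

After assembling e^{tJ} and conjugating by P, we get:

e^{tM} =
  [1, -t]
  [0, 1]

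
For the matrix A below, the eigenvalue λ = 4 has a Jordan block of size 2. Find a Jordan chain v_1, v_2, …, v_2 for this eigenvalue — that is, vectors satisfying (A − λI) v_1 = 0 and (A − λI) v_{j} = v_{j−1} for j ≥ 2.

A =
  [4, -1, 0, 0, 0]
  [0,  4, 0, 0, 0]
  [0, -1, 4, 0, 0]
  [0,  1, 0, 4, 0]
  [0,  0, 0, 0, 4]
A Jordan chain for λ = 4 of length 2:
v_1 = (-1, 0, -1, 1, 0)ᵀ
v_2 = (0, 1, 0, 0, 0)ᵀ

Let N = A − (4)·I. We want v_2 with N^2 v_2 = 0 but N^1 v_2 ≠ 0; then v_{j-1} := N · v_j for j = 2, …, 2.

Pick v_2 = (0, 1, 0, 0, 0)ᵀ.
Then v_1 = N · v_2 = (-1, 0, -1, 1, 0)ᵀ.

Sanity check: (A − (4)·I) v_1 = (0, 0, 0, 0, 0)ᵀ = 0. ✓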